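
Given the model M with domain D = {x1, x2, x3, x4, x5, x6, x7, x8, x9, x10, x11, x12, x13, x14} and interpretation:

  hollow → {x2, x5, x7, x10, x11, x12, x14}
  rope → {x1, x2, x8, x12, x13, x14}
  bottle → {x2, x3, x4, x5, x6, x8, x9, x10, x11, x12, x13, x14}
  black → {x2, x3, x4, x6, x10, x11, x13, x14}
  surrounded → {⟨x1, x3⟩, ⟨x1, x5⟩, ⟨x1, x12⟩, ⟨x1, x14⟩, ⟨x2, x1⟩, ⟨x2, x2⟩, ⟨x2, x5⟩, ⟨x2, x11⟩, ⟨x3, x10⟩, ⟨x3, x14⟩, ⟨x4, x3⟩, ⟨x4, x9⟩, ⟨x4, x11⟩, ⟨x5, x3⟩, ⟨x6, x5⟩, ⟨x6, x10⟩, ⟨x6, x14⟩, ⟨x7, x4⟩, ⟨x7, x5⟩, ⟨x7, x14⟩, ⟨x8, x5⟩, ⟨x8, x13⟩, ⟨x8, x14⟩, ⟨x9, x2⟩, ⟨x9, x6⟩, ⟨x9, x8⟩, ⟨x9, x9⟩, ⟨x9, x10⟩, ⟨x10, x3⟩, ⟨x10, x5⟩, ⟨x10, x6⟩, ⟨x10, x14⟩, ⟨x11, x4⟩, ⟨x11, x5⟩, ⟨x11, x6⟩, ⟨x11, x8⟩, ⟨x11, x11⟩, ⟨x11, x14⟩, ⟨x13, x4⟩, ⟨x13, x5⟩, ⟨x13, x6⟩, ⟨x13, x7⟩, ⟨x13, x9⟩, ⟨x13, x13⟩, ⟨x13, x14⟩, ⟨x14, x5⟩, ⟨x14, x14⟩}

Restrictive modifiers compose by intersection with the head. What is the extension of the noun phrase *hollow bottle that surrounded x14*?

⟦that surrounded x14⟧ = {x : ⟨x, x14⟩ ∈ ⟦surrounded⟧} = {x1, x3, x6, x7, x8, x10, x11, x13, x14}
⟦bottle⟧ = {x2, x3, x4, x5, x6, x8, x9, x10, x11, x12, x13, x14}
… ∩ ⟦that surrounded x14⟧ = {x2, x3, x4, x5, x6, x8, x9, x10, x11, x12, x13, x14} ∩ {x1, x3, x6, x7, x8, x10, x11, x13, x14} = {x3, x6, x8, x10, x11, x13, x14}
… ∩ ⟦hollow⟧ = {x3, x6, x8, x10, x11, x13, x14} ∩ {x2, x5, x7, x10, x11, x12, x14} = {x10, x11, x14}
So ⟦hollow bottle that surrounded x14⟧ = {x10, x11, x14}.

{x10, x11, x14}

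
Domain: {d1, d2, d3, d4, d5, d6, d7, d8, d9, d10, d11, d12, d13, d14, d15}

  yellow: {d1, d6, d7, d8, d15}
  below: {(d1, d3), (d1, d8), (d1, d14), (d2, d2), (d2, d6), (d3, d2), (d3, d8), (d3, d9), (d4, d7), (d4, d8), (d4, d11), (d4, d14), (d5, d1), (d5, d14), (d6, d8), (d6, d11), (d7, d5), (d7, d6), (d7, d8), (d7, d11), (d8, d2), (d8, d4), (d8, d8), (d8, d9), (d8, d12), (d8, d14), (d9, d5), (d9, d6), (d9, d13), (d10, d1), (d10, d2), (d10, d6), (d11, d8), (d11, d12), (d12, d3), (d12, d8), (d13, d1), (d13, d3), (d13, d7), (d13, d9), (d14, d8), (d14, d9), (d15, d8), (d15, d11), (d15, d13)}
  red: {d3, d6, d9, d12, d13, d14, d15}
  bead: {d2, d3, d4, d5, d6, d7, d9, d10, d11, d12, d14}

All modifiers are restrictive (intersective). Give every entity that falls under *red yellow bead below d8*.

{d6}

⟦below d8⟧ = {x : ⟨x, d8⟩ ∈ ⟦below⟧} = {d1, d3, d4, d6, d7, d8, d11, d12, d14, d15}
⟦bead⟧ = {d2, d3, d4, d5, d6, d7, d9, d10, d11, d12, d14}
… ∩ ⟦below d8⟧ = {d2, d3, d4, d5, d6, d7, d9, d10, d11, d12, d14} ∩ {d1, d3, d4, d6, d7, d8, d11, d12, d14, d15} = {d3, d4, d6, d7, d11, d12, d14}
… ∩ ⟦red⟧ = {d3, d4, d6, d7, d11, d12, d14} ∩ {d3, d6, d9, d12, d13, d14, d15} = {d3, d6, d12, d14}
… ∩ ⟦yellow⟧ = {d3, d6, d12, d14} ∩ {d1, d6, d7, d8, d15} = {d6}
So ⟦red yellow bead below d8⟧ = {d6}.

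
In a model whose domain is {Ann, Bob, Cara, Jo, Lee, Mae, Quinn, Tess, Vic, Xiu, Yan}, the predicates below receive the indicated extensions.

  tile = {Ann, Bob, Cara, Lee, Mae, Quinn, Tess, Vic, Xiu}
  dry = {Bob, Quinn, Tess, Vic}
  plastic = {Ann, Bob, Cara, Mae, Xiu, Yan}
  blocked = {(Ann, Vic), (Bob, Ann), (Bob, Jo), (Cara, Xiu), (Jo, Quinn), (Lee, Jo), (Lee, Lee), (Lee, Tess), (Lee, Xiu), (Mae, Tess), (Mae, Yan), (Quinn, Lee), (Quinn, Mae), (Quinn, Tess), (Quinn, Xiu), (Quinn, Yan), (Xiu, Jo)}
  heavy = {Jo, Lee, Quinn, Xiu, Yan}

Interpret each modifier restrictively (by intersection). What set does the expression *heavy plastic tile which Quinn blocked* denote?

⟦which Quinn blocked⟧ = {x : ⟨Quinn, x⟩ ∈ ⟦blocked⟧} = {Lee, Mae, Tess, Xiu, Yan}
⟦tile⟧ = {Ann, Bob, Cara, Lee, Mae, Quinn, Tess, Vic, Xiu}
… ∩ ⟦which Quinn blocked⟧ = {Ann, Bob, Cara, Lee, Mae, Quinn, Tess, Vic, Xiu} ∩ {Lee, Mae, Tess, Xiu, Yan} = {Lee, Mae, Tess, Xiu}
… ∩ ⟦heavy⟧ = {Lee, Mae, Tess, Xiu} ∩ {Jo, Lee, Quinn, Xiu, Yan} = {Lee, Xiu}
… ∩ ⟦plastic⟧ = {Lee, Xiu} ∩ {Ann, Bob, Cara, Mae, Xiu, Yan} = {Xiu}
So ⟦heavy plastic tile which Quinn blocked⟧ = {Xiu}.

{Xiu}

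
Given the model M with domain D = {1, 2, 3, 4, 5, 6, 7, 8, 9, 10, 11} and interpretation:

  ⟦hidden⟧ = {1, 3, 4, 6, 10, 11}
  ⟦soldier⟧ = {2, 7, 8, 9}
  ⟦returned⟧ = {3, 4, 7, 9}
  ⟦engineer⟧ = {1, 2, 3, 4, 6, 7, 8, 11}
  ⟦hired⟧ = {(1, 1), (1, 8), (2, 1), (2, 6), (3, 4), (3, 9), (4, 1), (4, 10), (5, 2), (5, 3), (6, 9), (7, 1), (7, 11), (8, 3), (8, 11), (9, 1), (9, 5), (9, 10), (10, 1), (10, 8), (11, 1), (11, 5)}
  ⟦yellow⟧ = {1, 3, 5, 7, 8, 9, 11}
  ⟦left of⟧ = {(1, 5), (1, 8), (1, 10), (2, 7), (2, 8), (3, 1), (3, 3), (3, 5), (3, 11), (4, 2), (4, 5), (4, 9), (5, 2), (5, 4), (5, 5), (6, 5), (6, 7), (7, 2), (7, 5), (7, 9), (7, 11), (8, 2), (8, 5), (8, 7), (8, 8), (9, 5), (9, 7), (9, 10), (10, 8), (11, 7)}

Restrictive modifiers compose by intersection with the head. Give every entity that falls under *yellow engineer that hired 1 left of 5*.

⟦that hired 1⟧ = {x : ⟨x, 1⟩ ∈ ⟦hired⟧} = {1, 2, 4, 7, 9, 10, 11}
⟦left of 5⟧ = {x : ⟨x, 5⟩ ∈ ⟦left of⟧} = {1, 3, 4, 5, 6, 7, 8, 9}
⟦engineer⟧ = {1, 2, 3, 4, 6, 7, 8, 11}
… ∩ ⟦that hired 1⟧ = {1, 2, 3, 4, 6, 7, 8, 11} ∩ {1, 2, 4, 7, 9, 10, 11} = {1, 2, 4, 7, 11}
… ∩ ⟦left of 5⟧ = {1, 2, 4, 7, 11} ∩ {1, 3, 4, 5, 6, 7, 8, 9} = {1, 4, 7}
… ∩ ⟦yellow⟧ = {1, 4, 7} ∩ {1, 3, 5, 7, 8, 9, 11} = {1, 7}
So ⟦yellow engineer that hired 1 left of 5⟧ = {1, 7}.

{1, 7}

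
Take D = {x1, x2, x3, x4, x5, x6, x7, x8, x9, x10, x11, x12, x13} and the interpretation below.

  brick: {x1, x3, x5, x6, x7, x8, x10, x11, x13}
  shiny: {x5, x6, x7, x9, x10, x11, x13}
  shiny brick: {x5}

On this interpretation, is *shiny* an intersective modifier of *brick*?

⟦shiny⟧ ∩ ⟦brick⟧ = {x5, x6, x7, x9, x10, x11, x13} ∩ {x1, x3, x5, x6, x7, x8, x10, x11, x13} = {x5, x6, x7, x10, x11, x13}
Observed ⟦shiny brick⟧ = {x5}.
These differ, so the modifier is not intersective in this model.

no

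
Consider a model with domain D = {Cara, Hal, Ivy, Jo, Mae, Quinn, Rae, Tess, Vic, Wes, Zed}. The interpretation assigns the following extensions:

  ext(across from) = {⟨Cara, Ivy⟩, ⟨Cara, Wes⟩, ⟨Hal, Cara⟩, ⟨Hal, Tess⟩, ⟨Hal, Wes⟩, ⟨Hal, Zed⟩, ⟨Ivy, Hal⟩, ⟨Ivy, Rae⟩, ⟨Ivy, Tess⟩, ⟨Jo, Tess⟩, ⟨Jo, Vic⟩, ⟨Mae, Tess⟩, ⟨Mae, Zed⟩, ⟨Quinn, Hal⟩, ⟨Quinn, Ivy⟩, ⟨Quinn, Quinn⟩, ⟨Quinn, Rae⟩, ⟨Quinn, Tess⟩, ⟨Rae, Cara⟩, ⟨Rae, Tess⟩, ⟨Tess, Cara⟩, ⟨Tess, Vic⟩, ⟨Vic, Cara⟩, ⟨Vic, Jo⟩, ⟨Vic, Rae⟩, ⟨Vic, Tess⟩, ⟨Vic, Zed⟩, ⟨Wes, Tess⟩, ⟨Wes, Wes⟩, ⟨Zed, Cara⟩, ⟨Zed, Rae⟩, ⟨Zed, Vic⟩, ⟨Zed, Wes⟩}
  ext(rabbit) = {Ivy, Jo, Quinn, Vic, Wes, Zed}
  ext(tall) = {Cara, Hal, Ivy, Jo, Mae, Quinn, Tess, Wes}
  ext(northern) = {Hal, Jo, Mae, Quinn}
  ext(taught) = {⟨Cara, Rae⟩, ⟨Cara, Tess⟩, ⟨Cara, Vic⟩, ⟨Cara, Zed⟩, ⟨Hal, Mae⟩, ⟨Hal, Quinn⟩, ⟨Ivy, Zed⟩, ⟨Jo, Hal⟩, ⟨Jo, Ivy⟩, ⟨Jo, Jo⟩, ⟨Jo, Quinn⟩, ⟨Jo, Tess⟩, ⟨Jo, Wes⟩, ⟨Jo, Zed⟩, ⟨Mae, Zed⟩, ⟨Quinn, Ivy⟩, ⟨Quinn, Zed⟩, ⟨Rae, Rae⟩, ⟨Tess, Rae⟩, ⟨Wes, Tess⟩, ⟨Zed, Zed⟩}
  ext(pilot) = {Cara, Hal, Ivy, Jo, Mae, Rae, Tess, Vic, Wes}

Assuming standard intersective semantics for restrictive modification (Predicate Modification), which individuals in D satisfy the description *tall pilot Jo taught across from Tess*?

⟦Jo taught⟧ = {x : ⟨Jo, x⟩ ∈ ⟦taught⟧} = {Hal, Ivy, Jo, Quinn, Tess, Wes, Zed}
⟦across from Tess⟧ = {x : ⟨x, Tess⟩ ∈ ⟦across from⟧} = {Hal, Ivy, Jo, Mae, Quinn, Rae, Vic, Wes}
⟦pilot⟧ = {Cara, Hal, Ivy, Jo, Mae, Rae, Tess, Vic, Wes}
… ∩ ⟦Jo taught⟧ = {Cara, Hal, Ivy, Jo, Mae, Rae, Tess, Vic, Wes} ∩ {Hal, Ivy, Jo, Quinn, Tess, Wes, Zed} = {Hal, Ivy, Jo, Tess, Wes}
… ∩ ⟦across from Tess⟧ = {Hal, Ivy, Jo, Tess, Wes} ∩ {Hal, Ivy, Jo, Mae, Quinn, Rae, Vic, Wes} = {Hal, Ivy, Jo, Wes}
… ∩ ⟦tall⟧ = {Hal, Ivy, Jo, Wes} ∩ {Cara, Hal, Ivy, Jo, Mae, Quinn, Tess, Wes} = {Hal, Ivy, Jo, Wes}
So ⟦tall pilot Jo taught across from Tess⟧ = {Hal, Ivy, Jo, Wes}.

{Hal, Ivy, Jo, Wes}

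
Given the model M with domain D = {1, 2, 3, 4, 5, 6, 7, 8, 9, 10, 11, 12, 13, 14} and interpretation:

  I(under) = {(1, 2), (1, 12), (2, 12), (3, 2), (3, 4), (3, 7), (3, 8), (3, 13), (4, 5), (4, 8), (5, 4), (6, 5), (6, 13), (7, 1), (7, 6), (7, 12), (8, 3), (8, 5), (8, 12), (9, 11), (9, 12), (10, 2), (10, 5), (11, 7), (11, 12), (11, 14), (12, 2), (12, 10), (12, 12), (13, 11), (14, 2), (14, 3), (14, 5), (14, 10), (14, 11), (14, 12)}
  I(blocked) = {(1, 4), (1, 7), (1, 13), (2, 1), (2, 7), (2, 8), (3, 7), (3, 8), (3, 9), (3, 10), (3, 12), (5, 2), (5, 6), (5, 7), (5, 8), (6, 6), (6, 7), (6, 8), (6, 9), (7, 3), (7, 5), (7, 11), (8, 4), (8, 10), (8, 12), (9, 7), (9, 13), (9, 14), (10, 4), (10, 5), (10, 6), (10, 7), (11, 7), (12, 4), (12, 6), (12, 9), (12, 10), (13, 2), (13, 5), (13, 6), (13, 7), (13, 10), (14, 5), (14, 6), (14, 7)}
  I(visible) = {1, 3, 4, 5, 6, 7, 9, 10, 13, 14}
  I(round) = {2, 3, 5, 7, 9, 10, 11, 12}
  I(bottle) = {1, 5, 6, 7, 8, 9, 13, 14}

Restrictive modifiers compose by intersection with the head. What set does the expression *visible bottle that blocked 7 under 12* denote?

{1, 9, 14}

⟦that blocked 7⟧ = {x : ⟨x, 7⟩ ∈ ⟦blocked⟧} = {1, 2, 3, 5, 6, 9, 10, 11, 13, 14}
⟦under 12⟧ = {x : ⟨x, 12⟩ ∈ ⟦under⟧} = {1, 2, 7, 8, 9, 11, 12, 14}
⟦bottle⟧ = {1, 5, 6, 7, 8, 9, 13, 14}
… ∩ ⟦that blocked 7⟧ = {1, 5, 6, 7, 8, 9, 13, 14} ∩ {1, 2, 3, 5, 6, 9, 10, 11, 13, 14} = {1, 5, 6, 9, 13, 14}
… ∩ ⟦under 12⟧ = {1, 5, 6, 9, 13, 14} ∩ {1, 2, 7, 8, 9, 11, 12, 14} = {1, 9, 14}
… ∩ ⟦visible⟧ = {1, 9, 14} ∩ {1, 3, 4, 5, 6, 7, 9, 10, 13, 14} = {1, 9, 14}
So ⟦visible bottle that blocked 7 under 12⟧ = {1, 9, 14}.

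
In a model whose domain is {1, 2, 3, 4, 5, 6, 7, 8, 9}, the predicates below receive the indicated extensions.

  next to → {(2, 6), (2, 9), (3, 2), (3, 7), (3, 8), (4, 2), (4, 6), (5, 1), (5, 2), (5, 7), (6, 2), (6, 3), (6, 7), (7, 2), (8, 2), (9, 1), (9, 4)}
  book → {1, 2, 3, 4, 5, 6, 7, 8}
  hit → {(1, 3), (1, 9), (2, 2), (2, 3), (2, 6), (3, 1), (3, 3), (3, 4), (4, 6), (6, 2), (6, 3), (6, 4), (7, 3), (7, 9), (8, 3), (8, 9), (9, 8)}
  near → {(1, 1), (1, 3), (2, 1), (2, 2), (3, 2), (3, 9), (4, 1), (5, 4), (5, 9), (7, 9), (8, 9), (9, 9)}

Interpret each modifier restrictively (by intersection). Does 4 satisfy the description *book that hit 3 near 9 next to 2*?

⟦that hit 3⟧ = {x : ⟨x, 3⟩ ∈ ⟦hit⟧} = {1, 2, 3, 6, 7, 8}
⟦near 9⟧ = {x : ⟨x, 9⟩ ∈ ⟦near⟧} = {3, 5, 7, 8, 9}
⟦next to 2⟧ = {x : ⟨x, 2⟩ ∈ ⟦next to⟧} = {3, 4, 5, 6, 7, 8}
⟦book⟧ = {1, 2, 3, 4, 5, 6, 7, 8}
… ∩ ⟦that hit 3⟧ = {1, 2, 3, 4, 5, 6, 7, 8} ∩ {1, 2, 3, 6, 7, 8} = {1, 2, 3, 6, 7, 8}
… ∩ ⟦near 9⟧ = {1, 2, 3, 6, 7, 8} ∩ {3, 5, 7, 8, 9} = {3, 7, 8}
… ∩ ⟦next to 2⟧ = {3, 7, 8} ∩ {3, 4, 5, 6, 7, 8} = {3, 7, 8}
⟦book that hit 3 near 9 next to 2⟧ = {3, 7, 8}; 4 ∉ this set.

no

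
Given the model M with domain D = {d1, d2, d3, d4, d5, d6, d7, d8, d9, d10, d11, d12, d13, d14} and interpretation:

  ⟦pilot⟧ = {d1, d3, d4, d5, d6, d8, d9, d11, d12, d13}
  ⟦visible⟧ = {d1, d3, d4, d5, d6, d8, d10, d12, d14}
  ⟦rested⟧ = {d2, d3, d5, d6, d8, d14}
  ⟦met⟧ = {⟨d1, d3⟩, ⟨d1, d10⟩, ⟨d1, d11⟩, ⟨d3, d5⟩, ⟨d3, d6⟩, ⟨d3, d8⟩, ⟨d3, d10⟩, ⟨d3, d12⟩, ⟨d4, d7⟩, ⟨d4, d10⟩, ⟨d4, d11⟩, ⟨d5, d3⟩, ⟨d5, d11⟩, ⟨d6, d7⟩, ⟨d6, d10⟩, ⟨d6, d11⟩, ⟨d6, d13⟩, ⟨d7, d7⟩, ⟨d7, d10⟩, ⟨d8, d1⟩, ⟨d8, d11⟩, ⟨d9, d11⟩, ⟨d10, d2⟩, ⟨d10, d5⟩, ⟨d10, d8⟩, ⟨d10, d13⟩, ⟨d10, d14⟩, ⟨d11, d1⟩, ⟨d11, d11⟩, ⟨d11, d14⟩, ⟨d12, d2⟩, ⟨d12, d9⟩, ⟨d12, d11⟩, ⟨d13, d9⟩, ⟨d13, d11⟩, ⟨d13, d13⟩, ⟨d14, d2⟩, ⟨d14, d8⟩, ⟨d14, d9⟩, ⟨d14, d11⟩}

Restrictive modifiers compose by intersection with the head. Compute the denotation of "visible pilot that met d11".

{d1, d4, d5, d6, d8, d12}

⟦that met d11⟧ = {x : ⟨x, d11⟩ ∈ ⟦met⟧} = {d1, d4, d5, d6, d8, d9, d11, d12, d13, d14}
⟦pilot⟧ = {d1, d3, d4, d5, d6, d8, d9, d11, d12, d13}
… ∩ ⟦that met d11⟧ = {d1, d3, d4, d5, d6, d8, d9, d11, d12, d13} ∩ {d1, d4, d5, d6, d8, d9, d11, d12, d13, d14} = {d1, d4, d5, d6, d8, d9, d11, d12, d13}
… ∩ ⟦visible⟧ = {d1, d4, d5, d6, d8, d9, d11, d12, d13} ∩ {d1, d3, d4, d5, d6, d8, d10, d12, d14} = {d1, d4, d5, d6, d8, d12}
So ⟦visible pilot that met d11⟧ = {d1, d4, d5, d6, d8, d12}.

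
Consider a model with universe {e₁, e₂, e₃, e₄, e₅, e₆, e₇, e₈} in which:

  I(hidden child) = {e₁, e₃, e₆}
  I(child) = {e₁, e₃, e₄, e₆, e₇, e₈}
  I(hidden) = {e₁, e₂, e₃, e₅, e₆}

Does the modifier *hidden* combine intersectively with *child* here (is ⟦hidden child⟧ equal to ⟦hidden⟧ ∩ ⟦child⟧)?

⟦hidden⟧ ∩ ⟦child⟧ = {e₁, e₂, e₃, e₅, e₆} ∩ {e₁, e₃, e₄, e₆, e₇, e₈} = {e₁, e₃, e₆}
Observed ⟦hidden child⟧ = {e₁, e₃, e₆}.
These coincide, so the modifier is intersective here.

yes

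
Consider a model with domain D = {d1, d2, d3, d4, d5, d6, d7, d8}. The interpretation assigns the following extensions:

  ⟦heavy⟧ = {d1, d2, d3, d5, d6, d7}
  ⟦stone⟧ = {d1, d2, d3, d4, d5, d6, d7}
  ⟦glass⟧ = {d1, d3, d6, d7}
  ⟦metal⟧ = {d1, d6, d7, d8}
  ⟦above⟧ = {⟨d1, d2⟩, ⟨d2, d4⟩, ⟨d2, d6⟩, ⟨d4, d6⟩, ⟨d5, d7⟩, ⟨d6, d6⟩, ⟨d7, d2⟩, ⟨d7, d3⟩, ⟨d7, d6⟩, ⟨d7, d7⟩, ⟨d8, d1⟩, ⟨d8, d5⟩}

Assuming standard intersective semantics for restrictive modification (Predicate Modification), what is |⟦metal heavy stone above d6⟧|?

2

⟦above d6⟧ = {x : ⟨x, d6⟩ ∈ ⟦above⟧} = {d2, d4, d6, d7}
⟦stone⟧ = {d1, d2, d3, d4, d5, d6, d7}
… ∩ ⟦above d6⟧ = {d1, d2, d3, d4, d5, d6, d7} ∩ {d2, d4, d6, d7} = {d2, d4, d6, d7}
… ∩ ⟦metal⟧ = {d2, d4, d6, d7} ∩ {d1, d6, d7, d8} = {d6, d7}
… ∩ ⟦heavy⟧ = {d6, d7} ∩ {d1, d2, d3, d5, d6, d7} = {d6, d7}
⟦metal heavy stone above d6⟧ = {d6, d7}, so the cardinality is 2.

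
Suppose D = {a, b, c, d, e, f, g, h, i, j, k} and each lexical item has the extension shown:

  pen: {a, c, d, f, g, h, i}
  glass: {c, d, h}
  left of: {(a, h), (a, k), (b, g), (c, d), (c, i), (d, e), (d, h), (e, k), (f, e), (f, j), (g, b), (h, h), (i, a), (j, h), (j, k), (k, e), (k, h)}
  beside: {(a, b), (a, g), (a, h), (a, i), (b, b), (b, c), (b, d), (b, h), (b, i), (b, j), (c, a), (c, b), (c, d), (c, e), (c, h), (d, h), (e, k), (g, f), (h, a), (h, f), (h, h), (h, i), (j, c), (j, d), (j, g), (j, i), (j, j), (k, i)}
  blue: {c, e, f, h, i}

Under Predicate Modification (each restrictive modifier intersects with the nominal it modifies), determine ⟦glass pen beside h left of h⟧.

⟦beside h⟧ = {x : ⟨x, h⟩ ∈ ⟦beside⟧} = {a, b, c, d, h}
⟦left of h⟧ = {x : ⟨x, h⟩ ∈ ⟦left of⟧} = {a, d, h, j, k}
⟦pen⟧ = {a, c, d, f, g, h, i}
… ∩ ⟦beside h⟧ = {a, c, d, f, g, h, i} ∩ {a, b, c, d, h} = {a, c, d, h}
… ∩ ⟦left of h⟧ = {a, c, d, h} ∩ {a, d, h, j, k} = {a, d, h}
… ∩ ⟦glass⟧ = {a, d, h} ∩ {c, d, h} = {d, h}
So ⟦glass pen beside h left of h⟧ = {d, h}.

{d, h}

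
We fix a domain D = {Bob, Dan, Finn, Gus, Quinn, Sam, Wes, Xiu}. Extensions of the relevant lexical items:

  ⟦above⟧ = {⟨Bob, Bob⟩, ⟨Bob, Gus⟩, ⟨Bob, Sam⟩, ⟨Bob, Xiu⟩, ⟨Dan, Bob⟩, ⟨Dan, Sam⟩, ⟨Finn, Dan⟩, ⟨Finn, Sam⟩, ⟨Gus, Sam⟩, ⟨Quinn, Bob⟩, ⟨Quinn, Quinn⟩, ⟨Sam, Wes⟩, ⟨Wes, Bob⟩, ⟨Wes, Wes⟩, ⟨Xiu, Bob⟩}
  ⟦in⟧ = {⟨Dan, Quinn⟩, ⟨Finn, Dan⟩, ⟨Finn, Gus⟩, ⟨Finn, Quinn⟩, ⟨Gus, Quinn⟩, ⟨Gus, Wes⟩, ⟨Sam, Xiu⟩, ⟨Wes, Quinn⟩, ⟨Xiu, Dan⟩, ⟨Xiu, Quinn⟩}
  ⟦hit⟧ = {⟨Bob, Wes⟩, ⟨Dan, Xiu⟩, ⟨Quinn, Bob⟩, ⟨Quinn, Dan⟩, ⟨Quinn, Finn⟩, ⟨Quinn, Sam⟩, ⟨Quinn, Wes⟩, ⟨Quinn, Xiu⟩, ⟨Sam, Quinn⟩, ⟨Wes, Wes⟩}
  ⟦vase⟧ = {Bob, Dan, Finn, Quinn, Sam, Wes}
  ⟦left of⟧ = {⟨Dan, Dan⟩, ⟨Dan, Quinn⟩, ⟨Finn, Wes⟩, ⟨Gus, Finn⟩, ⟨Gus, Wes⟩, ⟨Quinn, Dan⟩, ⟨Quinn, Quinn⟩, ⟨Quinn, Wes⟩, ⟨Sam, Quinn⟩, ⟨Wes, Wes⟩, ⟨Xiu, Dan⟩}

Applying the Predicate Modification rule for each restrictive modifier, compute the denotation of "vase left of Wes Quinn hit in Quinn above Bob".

{Wes}

⟦left of Wes⟧ = {x : ⟨x, Wes⟩ ∈ ⟦left of⟧} = {Finn, Gus, Quinn, Wes}
⟦Quinn hit⟧ = {x : ⟨Quinn, x⟩ ∈ ⟦hit⟧} = {Bob, Dan, Finn, Sam, Wes, Xiu}
⟦in Quinn⟧ = {x : ⟨x, Quinn⟩ ∈ ⟦in⟧} = {Dan, Finn, Gus, Wes, Xiu}
⟦above Bob⟧ = {x : ⟨x, Bob⟩ ∈ ⟦above⟧} = {Bob, Dan, Quinn, Wes, Xiu}
⟦vase⟧ = {Bob, Dan, Finn, Quinn, Sam, Wes}
… ∩ ⟦left of Wes⟧ = {Bob, Dan, Finn, Quinn, Sam, Wes} ∩ {Finn, Gus, Quinn, Wes} = {Finn, Quinn, Wes}
… ∩ ⟦Quinn hit⟧ = {Finn, Quinn, Wes} ∩ {Bob, Dan, Finn, Sam, Wes, Xiu} = {Finn, Wes}
… ∩ ⟦in Quinn⟧ = {Finn, Wes} ∩ {Dan, Finn, Gus, Wes, Xiu} = {Finn, Wes}
… ∩ ⟦above Bob⟧ = {Finn, Wes} ∩ {Bob, Dan, Quinn, Wes, Xiu} = {Wes}
So ⟦vase left of Wes Quinn hit in Quinn above Bob⟧ = {Wes}.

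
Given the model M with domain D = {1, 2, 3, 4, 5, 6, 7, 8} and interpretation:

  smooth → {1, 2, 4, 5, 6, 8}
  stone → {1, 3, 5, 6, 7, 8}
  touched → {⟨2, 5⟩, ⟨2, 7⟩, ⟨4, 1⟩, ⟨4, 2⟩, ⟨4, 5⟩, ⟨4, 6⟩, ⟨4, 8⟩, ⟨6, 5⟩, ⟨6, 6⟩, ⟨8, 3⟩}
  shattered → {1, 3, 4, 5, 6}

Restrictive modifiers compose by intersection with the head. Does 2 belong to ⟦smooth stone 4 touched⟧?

⟦4 touched⟧ = {x : ⟨4, x⟩ ∈ ⟦touched⟧} = {1, 2, 5, 6, 8}
⟦stone⟧ = {1, 3, 5, 6, 7, 8}
… ∩ ⟦4 touched⟧ = {1, 3, 5, 6, 7, 8} ∩ {1, 2, 5, 6, 8} = {1, 5, 6, 8}
… ∩ ⟦smooth⟧ = {1, 5, 6, 8} ∩ {1, 2, 4, 5, 6, 8} = {1, 5, 6, 8}
⟦smooth stone 4 touched⟧ = {1, 5, 6, 8}; 2 ∉ this set.

no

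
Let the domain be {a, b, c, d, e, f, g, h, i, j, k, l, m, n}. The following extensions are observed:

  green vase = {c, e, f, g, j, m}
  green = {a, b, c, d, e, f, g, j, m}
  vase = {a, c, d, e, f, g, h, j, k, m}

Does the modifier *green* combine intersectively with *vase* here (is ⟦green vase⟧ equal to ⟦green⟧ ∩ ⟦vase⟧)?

no

⟦green⟧ ∩ ⟦vase⟧ = {a, b, c, d, e, f, g, j, m} ∩ {a, c, d, e, f, g, h, j, k, m} = {a, c, d, e, f, g, j, m}
Observed ⟦green vase⟧ = {c, e, f, g, j, m}.
These differ, so the modifier is not intersective in this model.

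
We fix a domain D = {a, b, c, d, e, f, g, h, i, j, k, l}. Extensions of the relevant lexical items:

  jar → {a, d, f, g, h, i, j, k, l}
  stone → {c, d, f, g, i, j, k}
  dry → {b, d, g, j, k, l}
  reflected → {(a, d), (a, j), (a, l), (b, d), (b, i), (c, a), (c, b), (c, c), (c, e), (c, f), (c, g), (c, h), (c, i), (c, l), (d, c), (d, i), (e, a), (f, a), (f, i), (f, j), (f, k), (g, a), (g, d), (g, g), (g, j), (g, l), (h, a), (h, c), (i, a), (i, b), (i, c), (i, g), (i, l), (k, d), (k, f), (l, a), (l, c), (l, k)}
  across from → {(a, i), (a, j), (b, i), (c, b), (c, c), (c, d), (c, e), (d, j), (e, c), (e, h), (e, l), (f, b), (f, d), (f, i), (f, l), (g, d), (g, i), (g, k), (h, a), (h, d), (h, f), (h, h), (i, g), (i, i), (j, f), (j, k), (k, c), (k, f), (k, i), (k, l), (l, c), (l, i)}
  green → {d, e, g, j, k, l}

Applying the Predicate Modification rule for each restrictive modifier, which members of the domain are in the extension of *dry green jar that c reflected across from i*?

{g, l}

⟦that c reflected⟧ = {x : ⟨c, x⟩ ∈ ⟦reflected⟧} = {a, b, c, e, f, g, h, i, l}
⟦across from i⟧ = {x : ⟨x, i⟩ ∈ ⟦across from⟧} = {a, b, f, g, i, k, l}
⟦jar⟧ = {a, d, f, g, h, i, j, k, l}
… ∩ ⟦that c reflected⟧ = {a, d, f, g, h, i, j, k, l} ∩ {a, b, c, e, f, g, h, i, l} = {a, f, g, h, i, l}
… ∩ ⟦across from i⟧ = {a, f, g, h, i, l} ∩ {a, b, f, g, i, k, l} = {a, f, g, i, l}
… ∩ ⟦dry⟧ = {a, f, g, i, l} ∩ {b, d, g, j, k, l} = {g, l}
… ∩ ⟦green⟧ = {g, l} ∩ {d, e, g, j, k, l} = {g, l}
So ⟦dry green jar that c reflected across from i⟧ = {g, l}.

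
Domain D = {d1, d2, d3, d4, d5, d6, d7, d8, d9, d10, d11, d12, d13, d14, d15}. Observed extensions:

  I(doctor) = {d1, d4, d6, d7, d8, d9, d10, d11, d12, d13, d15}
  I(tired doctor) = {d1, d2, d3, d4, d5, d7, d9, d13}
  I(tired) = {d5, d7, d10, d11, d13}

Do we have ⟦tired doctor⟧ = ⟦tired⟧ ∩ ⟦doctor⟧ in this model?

⟦tired⟧ ∩ ⟦doctor⟧ = {d5, d7, d10, d11, d13} ∩ {d1, d4, d6, d7, d8, d9, d10, d11, d12, d13, d15} = {d7, d10, d11, d13}
Observed ⟦tired doctor⟧ = {d1, d2, d3, d4, d5, d7, d9, d13}.
These differ, so the modifier is not intersective in this model.

no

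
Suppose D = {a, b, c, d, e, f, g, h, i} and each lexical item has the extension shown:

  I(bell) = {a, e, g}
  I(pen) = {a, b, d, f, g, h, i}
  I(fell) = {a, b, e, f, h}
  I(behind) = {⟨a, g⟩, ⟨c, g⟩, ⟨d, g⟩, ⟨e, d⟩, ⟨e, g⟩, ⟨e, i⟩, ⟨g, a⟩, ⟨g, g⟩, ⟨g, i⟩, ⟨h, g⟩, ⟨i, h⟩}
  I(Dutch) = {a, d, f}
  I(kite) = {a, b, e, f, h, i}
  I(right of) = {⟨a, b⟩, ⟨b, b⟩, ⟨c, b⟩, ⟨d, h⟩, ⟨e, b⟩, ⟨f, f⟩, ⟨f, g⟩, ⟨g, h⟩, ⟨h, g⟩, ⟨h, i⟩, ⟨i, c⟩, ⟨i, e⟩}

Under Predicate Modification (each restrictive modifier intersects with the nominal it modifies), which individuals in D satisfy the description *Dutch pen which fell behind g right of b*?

{a}

⟦which fell⟧ = ⟦fell⟧ = {a, b, e, f, h}
⟦behind g⟧ = {x : ⟨x, g⟩ ∈ ⟦behind⟧} = {a, c, d, e, g, h}
⟦right of b⟧ = {x : ⟨x, b⟩ ∈ ⟦right of⟧} = {a, b, c, e}
⟦pen⟧ = {a, b, d, f, g, h, i}
… ∩ ⟦which fell⟧ = {a, b, d, f, g, h, i} ∩ {a, b, e, f, h} = {a, b, f, h}
… ∩ ⟦behind g⟧ = {a, b, f, h} ∩ {a, c, d, e, g, h} = {a, h}
… ∩ ⟦right of b⟧ = {a, h} ∩ {a, b, c, e} = {a}
… ∩ ⟦Dutch⟧ = {a} ∩ {a, d, f} = {a}
So ⟦Dutch pen which fell behind g right of b⟧ = {a}.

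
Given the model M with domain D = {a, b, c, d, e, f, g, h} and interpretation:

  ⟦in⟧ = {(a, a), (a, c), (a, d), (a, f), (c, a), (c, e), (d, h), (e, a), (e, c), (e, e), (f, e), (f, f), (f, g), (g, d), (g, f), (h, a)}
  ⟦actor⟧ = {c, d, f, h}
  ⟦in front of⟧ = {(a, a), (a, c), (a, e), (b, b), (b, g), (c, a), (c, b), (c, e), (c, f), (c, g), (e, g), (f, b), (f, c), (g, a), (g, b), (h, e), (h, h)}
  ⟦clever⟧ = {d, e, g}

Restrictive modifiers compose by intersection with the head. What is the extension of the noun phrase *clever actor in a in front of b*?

⟦in a⟧ = {x : ⟨x, a⟩ ∈ ⟦in⟧} = {a, c, e, h}
⟦in front of b⟧ = {x : ⟨x, b⟩ ∈ ⟦in front of⟧} = {b, c, f, g}
⟦actor⟧ = {c, d, f, h}
… ∩ ⟦in a⟧ = {c, d, f, h} ∩ {a, c, e, h} = {c, h}
… ∩ ⟦in front of b⟧ = {c, h} ∩ {b, c, f, g} = {c}
… ∩ ⟦clever⟧ = {c} ∩ {d, e, g} = ∅
So ⟦clever actor in a in front of b⟧ = { }.

{ }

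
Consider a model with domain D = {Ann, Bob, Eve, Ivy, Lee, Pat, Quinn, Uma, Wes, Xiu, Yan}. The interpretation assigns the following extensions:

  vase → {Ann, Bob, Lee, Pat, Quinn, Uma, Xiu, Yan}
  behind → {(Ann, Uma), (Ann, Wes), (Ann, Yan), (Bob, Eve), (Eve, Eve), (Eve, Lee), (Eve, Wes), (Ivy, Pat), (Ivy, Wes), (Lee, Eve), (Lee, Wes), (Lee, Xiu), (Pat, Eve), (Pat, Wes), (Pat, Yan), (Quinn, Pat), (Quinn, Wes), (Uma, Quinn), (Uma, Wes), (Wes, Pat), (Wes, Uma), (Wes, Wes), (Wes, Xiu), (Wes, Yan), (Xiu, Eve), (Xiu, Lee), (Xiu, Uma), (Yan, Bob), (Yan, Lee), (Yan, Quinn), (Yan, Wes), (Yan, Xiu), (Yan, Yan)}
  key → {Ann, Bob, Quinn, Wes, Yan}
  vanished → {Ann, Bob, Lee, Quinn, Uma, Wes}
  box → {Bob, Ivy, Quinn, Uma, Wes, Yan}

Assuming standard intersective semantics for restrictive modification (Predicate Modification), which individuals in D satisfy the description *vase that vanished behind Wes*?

⟦that vanished⟧ = ⟦vanished⟧ = {Ann, Bob, Lee, Quinn, Uma, Wes}
⟦behind Wes⟧ = {x : ⟨x, Wes⟩ ∈ ⟦behind⟧} = {Ann, Eve, Ivy, Lee, Pat, Quinn, Uma, Wes, Yan}
⟦vase⟧ = {Ann, Bob, Lee, Pat, Quinn, Uma, Xiu, Yan}
… ∩ ⟦that vanished⟧ = {Ann, Bob, Lee, Pat, Quinn, Uma, Xiu, Yan} ∩ {Ann, Bob, Lee, Quinn, Uma, Wes} = {Ann, Bob, Lee, Quinn, Uma}
… ∩ ⟦behind Wes⟧ = {Ann, Bob, Lee, Quinn, Uma} ∩ {Ann, Eve, Ivy, Lee, Pat, Quinn, Uma, Wes, Yan} = {Ann, Lee, Quinn, Uma}
So ⟦vase that vanished behind Wes⟧ = {Ann, Lee, Quinn, Uma}.

{Ann, Lee, Quinn, Uma}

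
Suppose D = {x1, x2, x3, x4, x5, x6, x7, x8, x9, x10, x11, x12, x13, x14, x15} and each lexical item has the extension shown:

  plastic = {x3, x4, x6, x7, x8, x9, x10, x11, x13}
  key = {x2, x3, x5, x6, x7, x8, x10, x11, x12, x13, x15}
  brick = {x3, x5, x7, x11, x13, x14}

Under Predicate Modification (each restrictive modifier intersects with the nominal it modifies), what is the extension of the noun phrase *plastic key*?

⟦key⟧ = {x2, x3, x5, x6, x7, x8, x10, x11, x12, x13, x15}
… ∩ ⟦plastic⟧ = {x2, x3, x5, x6, x7, x8, x10, x11, x12, x13, x15} ∩ {x3, x4, x6, x7, x8, x9, x10, x11, x13} = {x3, x6, x7, x8, x10, x11, x13}
So ⟦plastic key⟧ = {x3, x6, x7, x8, x10, x11, x13}.

{x3, x6, x7, x8, x10, x11, x13}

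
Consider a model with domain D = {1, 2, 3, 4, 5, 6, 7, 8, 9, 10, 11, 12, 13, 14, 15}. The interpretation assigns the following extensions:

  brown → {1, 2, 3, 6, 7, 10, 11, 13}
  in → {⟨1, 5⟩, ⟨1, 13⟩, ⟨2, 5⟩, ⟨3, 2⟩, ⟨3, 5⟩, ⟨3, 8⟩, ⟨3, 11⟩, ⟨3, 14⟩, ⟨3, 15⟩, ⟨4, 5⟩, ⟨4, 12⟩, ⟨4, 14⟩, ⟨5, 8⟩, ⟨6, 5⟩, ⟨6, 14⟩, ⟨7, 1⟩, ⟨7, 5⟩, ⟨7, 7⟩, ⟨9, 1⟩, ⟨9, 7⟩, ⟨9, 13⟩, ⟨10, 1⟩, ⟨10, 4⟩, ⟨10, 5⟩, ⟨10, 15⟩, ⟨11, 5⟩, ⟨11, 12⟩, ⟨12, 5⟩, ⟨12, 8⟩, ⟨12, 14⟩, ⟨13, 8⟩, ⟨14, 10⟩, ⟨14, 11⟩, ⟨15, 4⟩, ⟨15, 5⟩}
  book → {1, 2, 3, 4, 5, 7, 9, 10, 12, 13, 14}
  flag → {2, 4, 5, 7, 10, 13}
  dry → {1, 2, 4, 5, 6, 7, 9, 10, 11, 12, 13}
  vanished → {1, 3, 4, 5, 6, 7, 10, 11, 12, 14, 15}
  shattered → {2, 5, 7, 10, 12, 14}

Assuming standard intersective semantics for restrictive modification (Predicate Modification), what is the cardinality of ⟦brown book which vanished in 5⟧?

4

⟦which vanished⟧ = ⟦vanished⟧ = {1, 3, 4, 5, 6, 7, 10, 11, 12, 14, 15}
⟦in 5⟧ = {x : ⟨x, 5⟩ ∈ ⟦in⟧} = {1, 2, 3, 4, 6, 7, 10, 11, 12, 15}
⟦book⟧ = {1, 2, 3, 4, 5, 7, 9, 10, 12, 13, 14}
… ∩ ⟦which vanished⟧ = {1, 2, 3, 4, 5, 7, 9, 10, 12, 13, 14} ∩ {1, 3, 4, 5, 6, 7, 10, 11, 12, 14, 15} = {1, 3, 4, 5, 7, 10, 12, 14}
… ∩ ⟦in 5⟧ = {1, 3, 4, 5, 7, 10, 12, 14} ∩ {1, 2, 3, 4, 6, 7, 10, 11, 12, 15} = {1, 3, 4, 7, 10, 12}
… ∩ ⟦brown⟧ = {1, 3, 4, 7, 10, 12} ∩ {1, 2, 3, 6, 7, 10, 11, 13} = {1, 3, 7, 10}
⟦brown book which vanished in 5⟧ = {1, 3, 7, 10}, so the cardinality is 4.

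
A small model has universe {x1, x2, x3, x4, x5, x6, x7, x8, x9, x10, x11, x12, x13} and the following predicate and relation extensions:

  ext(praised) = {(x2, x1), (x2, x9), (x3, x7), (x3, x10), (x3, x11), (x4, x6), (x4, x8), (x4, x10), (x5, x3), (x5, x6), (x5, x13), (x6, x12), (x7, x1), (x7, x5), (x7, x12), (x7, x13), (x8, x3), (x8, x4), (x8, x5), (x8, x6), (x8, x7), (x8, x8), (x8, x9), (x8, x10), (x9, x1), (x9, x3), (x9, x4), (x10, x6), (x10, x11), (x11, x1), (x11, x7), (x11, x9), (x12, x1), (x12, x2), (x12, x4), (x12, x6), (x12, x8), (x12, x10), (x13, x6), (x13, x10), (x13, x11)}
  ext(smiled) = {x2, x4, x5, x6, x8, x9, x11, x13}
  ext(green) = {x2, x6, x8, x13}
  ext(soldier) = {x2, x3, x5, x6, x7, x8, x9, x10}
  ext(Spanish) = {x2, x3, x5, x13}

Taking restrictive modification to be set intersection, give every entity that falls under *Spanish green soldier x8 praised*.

∅

⟦x8 praised⟧ = {x : ⟨x8, x⟩ ∈ ⟦praised⟧} = {x3, x4, x5, x6, x7, x8, x9, x10}
⟦soldier⟧ = {x2, x3, x5, x6, x7, x8, x9, x10}
… ∩ ⟦x8 praised⟧ = {x2, x3, x5, x6, x7, x8, x9, x10} ∩ {x3, x4, x5, x6, x7, x8, x9, x10} = {x3, x5, x6, x7, x8, x9, x10}
… ∩ ⟦Spanish⟧ = {x3, x5, x6, x7, x8, x9, x10} ∩ {x2, x3, x5, x13} = {x3, x5}
… ∩ ⟦green⟧ = {x3, x5} ∩ {x2, x6, x8, x13} = ∅
So ⟦Spanish green soldier x8 praised⟧ = ∅.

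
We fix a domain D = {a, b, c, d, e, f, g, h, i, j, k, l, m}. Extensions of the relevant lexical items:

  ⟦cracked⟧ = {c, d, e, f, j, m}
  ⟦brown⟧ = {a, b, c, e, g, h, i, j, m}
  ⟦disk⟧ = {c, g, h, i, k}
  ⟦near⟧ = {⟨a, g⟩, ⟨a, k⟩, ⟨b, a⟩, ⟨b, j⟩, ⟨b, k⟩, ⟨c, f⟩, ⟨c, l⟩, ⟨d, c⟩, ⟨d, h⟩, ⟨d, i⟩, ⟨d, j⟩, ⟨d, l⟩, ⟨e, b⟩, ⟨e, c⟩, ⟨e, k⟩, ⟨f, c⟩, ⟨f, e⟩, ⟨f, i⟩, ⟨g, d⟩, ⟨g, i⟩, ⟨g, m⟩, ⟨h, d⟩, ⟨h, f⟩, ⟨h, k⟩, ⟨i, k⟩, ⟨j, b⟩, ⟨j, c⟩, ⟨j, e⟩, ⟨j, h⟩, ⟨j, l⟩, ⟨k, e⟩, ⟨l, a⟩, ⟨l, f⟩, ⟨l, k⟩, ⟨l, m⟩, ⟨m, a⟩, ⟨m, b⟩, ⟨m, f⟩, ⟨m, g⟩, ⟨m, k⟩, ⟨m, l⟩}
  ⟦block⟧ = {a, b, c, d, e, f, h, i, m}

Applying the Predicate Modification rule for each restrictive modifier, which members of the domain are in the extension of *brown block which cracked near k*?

{e, m}

⟦which cracked⟧ = ⟦cracked⟧ = {c, d, e, f, j, m}
⟦near k⟧ = {x : ⟨x, k⟩ ∈ ⟦near⟧} = {a, b, e, h, i, l, m}
⟦block⟧ = {a, b, c, d, e, f, h, i, m}
… ∩ ⟦which cracked⟧ = {a, b, c, d, e, f, h, i, m} ∩ {c, d, e, f, j, m} = {c, d, e, f, m}
… ∩ ⟦near k⟧ = {c, d, e, f, m} ∩ {a, b, e, h, i, l, m} = {e, m}
… ∩ ⟦brown⟧ = {e, m} ∩ {a, b, c, e, g, h, i, j, m} = {e, m}
So ⟦brown block which cracked near k⟧ = {e, m}.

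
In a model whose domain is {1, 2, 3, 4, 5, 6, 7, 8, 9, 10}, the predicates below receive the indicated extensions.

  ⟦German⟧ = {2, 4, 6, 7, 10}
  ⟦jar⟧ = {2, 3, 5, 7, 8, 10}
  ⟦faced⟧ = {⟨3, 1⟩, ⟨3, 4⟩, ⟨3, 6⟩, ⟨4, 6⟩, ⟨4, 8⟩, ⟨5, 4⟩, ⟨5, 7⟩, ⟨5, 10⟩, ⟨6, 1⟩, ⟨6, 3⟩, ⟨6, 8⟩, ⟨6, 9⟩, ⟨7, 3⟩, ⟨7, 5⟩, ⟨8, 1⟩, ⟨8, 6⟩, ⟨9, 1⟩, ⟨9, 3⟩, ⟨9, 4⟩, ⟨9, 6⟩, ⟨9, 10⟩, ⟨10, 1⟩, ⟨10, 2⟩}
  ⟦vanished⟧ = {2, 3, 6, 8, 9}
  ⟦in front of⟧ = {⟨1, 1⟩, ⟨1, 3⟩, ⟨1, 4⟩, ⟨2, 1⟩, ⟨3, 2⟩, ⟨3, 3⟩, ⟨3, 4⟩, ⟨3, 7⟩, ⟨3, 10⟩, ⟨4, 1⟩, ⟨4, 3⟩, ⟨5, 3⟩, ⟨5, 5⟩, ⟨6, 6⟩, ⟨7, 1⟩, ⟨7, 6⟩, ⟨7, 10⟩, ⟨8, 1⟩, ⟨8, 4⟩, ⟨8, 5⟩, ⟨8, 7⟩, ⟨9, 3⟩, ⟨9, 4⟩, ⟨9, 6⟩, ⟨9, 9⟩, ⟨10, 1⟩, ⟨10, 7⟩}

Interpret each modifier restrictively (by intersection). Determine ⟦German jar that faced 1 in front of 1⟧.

{10}

⟦that faced 1⟧ = {x : ⟨x, 1⟩ ∈ ⟦faced⟧} = {3, 6, 8, 9, 10}
⟦in front of 1⟧ = {x : ⟨x, 1⟩ ∈ ⟦in front of⟧} = {1, 2, 4, 7, 8, 10}
⟦jar⟧ = {2, 3, 5, 7, 8, 10}
… ∩ ⟦that faced 1⟧ = {2, 3, 5, 7, 8, 10} ∩ {3, 6, 8, 9, 10} = {3, 8, 10}
… ∩ ⟦in front of 1⟧ = {3, 8, 10} ∩ {1, 2, 4, 7, 8, 10} = {8, 10}
… ∩ ⟦German⟧ = {8, 10} ∩ {2, 4, 6, 7, 10} = {10}
So ⟦German jar that faced 1 in front of 1⟧ = {10}.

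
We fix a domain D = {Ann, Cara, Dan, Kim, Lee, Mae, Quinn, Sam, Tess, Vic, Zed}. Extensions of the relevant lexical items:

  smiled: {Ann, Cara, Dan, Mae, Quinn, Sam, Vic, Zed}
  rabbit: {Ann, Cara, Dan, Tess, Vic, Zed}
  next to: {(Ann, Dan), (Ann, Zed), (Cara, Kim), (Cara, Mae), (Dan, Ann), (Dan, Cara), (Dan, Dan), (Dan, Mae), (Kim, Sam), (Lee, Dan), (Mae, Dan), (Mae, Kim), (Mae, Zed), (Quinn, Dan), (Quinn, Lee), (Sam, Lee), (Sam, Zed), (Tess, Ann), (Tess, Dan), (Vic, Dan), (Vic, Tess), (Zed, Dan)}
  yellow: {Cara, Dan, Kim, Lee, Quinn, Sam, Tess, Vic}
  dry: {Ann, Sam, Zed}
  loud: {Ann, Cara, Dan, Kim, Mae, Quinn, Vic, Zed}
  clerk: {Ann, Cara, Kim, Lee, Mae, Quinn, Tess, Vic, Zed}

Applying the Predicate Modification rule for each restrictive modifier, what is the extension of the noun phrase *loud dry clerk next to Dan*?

⟦next to Dan⟧ = {x : ⟨x, Dan⟩ ∈ ⟦next to⟧} = {Ann, Dan, Lee, Mae, Quinn, Tess, Vic, Zed}
⟦clerk⟧ = {Ann, Cara, Kim, Lee, Mae, Quinn, Tess, Vic, Zed}
… ∩ ⟦next to Dan⟧ = {Ann, Cara, Kim, Lee, Mae, Quinn, Tess, Vic, Zed} ∩ {Ann, Dan, Lee, Mae, Quinn, Tess, Vic, Zed} = {Ann, Lee, Mae, Quinn, Tess, Vic, Zed}
… ∩ ⟦loud⟧ = {Ann, Lee, Mae, Quinn, Tess, Vic, Zed} ∩ {Ann, Cara, Dan, Kim, Mae, Quinn, Vic, Zed} = {Ann, Mae, Quinn, Vic, Zed}
… ∩ ⟦dry⟧ = {Ann, Mae, Quinn, Vic, Zed} ∩ {Ann, Sam, Zed} = {Ann, Zed}
So ⟦loud dry clerk next to Dan⟧ = {Ann, Zed}.

{Ann, Zed}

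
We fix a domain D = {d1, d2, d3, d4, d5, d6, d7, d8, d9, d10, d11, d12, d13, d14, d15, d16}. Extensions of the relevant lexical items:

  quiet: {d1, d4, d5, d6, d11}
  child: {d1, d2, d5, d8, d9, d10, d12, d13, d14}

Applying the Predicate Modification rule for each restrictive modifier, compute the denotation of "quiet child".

{d1, d5}

⟦child⟧ = {d1, d2, d5, d8, d9, d10, d12, d13, d14}
… ∩ ⟦quiet⟧ = {d1, d2, d5, d8, d9, d10, d12, d13, d14} ∩ {d1, d4, d5, d6, d11} = {d1, d5}
So ⟦quiet child⟧ = {d1, d5}.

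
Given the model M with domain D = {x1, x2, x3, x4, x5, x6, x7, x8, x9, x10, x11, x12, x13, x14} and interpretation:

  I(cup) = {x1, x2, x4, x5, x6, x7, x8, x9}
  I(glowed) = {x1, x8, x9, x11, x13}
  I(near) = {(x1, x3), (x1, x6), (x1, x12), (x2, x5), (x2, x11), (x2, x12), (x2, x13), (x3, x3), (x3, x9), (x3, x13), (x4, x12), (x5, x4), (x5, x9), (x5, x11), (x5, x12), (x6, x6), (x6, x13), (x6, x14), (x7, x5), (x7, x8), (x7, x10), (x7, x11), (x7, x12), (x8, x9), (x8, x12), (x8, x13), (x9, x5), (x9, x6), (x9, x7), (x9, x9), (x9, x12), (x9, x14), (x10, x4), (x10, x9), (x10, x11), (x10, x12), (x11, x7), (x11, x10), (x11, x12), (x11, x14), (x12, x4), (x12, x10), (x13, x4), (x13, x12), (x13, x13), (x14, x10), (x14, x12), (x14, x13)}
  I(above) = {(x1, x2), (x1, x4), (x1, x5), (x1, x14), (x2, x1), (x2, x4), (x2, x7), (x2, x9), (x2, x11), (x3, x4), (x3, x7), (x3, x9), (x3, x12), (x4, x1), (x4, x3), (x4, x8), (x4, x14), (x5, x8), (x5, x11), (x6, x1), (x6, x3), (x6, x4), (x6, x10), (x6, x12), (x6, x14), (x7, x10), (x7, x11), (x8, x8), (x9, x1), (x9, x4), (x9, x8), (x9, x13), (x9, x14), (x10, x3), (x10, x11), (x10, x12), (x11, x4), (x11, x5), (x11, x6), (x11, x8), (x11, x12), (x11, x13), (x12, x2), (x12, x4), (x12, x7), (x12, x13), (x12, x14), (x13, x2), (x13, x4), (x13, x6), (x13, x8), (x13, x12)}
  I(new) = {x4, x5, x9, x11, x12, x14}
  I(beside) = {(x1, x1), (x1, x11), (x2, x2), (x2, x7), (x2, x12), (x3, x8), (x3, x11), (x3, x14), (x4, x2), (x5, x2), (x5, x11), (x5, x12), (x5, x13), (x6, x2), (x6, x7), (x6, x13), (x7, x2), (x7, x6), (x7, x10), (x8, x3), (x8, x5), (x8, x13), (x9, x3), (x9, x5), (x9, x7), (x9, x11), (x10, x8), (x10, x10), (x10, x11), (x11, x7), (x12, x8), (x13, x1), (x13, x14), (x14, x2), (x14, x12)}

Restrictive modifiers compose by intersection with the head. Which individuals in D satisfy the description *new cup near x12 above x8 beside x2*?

⟦near x12⟧ = {x : ⟨x, x12⟩ ∈ ⟦near⟧} = {x1, x2, x4, x5, x7, x8, x9, x10, x11, x13, x14}
⟦above x8⟧ = {x : ⟨x, x8⟩ ∈ ⟦above⟧} = {x4, x5, x8, x9, x11, x13}
⟦beside x2⟧ = {x : ⟨x, x2⟩ ∈ ⟦beside⟧} = {x2, x4, x5, x6, x7, x14}
⟦cup⟧ = {x1, x2, x4, x5, x6, x7, x8, x9}
… ∩ ⟦near x12⟧ = {x1, x2, x4, x5, x6, x7, x8, x9} ∩ {x1, x2, x4, x5, x7, x8, x9, x10, x11, x13, x14} = {x1, x2, x4, x5, x7, x8, x9}
… ∩ ⟦above x8⟧ = {x1, x2, x4, x5, x7, x8, x9} ∩ {x4, x5, x8, x9, x11, x13} = {x4, x5, x8, x9}
… ∩ ⟦beside x2⟧ = {x4, x5, x8, x9} ∩ {x2, x4, x5, x6, x7, x14} = {x4, x5}
… ∩ ⟦new⟧ = {x4, x5} ∩ {x4, x5, x9, x11, x12, x14} = {x4, x5}
So ⟦new cup near x12 above x8 beside x2⟧ = {x4, x5}.

{x4, x5}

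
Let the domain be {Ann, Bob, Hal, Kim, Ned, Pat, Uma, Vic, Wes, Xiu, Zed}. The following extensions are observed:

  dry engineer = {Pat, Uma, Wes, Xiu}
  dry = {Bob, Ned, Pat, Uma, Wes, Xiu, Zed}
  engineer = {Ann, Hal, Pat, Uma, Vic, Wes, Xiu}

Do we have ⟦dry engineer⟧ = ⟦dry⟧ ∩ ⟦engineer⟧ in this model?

⟦dry⟧ ∩ ⟦engineer⟧ = {Bob, Ned, Pat, Uma, Wes, Xiu, Zed} ∩ {Ann, Hal, Pat, Uma, Vic, Wes, Xiu} = {Pat, Uma, Wes, Xiu}
Observed ⟦dry engineer⟧ = {Pat, Uma, Wes, Xiu}.
These coincide, so the modifier is intersective here.

yes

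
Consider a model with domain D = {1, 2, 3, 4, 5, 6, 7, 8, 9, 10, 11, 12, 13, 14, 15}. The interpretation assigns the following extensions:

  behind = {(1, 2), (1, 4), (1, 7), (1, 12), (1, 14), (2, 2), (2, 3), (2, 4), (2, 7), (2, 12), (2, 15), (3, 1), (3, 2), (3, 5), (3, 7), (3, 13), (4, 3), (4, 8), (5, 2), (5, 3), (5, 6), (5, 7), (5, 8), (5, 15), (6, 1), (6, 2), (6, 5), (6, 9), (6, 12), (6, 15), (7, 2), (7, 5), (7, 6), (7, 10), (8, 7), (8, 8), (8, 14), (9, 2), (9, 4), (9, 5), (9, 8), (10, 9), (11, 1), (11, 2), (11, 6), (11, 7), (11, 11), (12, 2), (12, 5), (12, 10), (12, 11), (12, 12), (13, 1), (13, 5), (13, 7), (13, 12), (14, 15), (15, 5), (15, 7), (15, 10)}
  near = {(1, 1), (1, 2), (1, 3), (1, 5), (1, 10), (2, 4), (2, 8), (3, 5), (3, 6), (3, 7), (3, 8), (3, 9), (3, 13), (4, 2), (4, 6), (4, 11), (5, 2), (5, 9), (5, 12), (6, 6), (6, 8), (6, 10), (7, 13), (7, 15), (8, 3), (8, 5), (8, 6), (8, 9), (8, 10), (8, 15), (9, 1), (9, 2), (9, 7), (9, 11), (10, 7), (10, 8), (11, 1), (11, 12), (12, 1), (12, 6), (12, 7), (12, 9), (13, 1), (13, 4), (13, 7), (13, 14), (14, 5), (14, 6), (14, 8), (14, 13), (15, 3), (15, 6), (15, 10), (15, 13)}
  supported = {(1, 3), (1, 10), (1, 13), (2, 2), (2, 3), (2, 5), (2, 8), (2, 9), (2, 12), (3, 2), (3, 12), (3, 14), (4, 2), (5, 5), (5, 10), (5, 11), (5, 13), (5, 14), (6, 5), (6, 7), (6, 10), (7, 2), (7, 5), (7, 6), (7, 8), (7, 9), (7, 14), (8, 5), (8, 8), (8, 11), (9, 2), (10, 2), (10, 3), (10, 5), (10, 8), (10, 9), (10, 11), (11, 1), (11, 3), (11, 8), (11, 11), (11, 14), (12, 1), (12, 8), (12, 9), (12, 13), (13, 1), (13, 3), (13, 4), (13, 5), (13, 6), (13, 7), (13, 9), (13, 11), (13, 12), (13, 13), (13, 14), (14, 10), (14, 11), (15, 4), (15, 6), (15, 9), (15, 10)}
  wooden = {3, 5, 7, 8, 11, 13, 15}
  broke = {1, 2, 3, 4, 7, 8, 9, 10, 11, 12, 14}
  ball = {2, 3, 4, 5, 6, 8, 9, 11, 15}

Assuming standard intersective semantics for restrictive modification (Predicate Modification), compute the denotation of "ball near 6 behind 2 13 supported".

⟦near 6⟧ = {x : ⟨x, 6⟩ ∈ ⟦near⟧} = {3, 4, 6, 8, 12, 14, 15}
⟦behind 2⟧ = {x : ⟨x, 2⟩ ∈ ⟦behind⟧} = {1, 2, 3, 5, 6, 7, 9, 11, 12}
⟦13 supported⟧ = {x : ⟨13, x⟩ ∈ ⟦supported⟧} = {1, 3, 4, 5, 6, 7, 9, 11, 12, 13, 14}
⟦ball⟧ = {2, 3, 4, 5, 6, 8, 9, 11, 15}
… ∩ ⟦near 6⟧ = {2, 3, 4, 5, 6, 8, 9, 11, 15} ∩ {3, 4, 6, 8, 12, 14, 15} = {3, 4, 6, 8, 15}
… ∩ ⟦behind 2⟧ = {3, 4, 6, 8, 15} ∩ {1, 2, 3, 5, 6, 7, 9, 11, 12} = {3, 6}
… ∩ ⟦13 supported⟧ = {3, 6} ∩ {1, 3, 4, 5, 6, 7, 9, 11, 12, 13, 14} = {3, 6}
So ⟦ball near 6 behind 2 13 supported⟧ = {3, 6}.

{3, 6}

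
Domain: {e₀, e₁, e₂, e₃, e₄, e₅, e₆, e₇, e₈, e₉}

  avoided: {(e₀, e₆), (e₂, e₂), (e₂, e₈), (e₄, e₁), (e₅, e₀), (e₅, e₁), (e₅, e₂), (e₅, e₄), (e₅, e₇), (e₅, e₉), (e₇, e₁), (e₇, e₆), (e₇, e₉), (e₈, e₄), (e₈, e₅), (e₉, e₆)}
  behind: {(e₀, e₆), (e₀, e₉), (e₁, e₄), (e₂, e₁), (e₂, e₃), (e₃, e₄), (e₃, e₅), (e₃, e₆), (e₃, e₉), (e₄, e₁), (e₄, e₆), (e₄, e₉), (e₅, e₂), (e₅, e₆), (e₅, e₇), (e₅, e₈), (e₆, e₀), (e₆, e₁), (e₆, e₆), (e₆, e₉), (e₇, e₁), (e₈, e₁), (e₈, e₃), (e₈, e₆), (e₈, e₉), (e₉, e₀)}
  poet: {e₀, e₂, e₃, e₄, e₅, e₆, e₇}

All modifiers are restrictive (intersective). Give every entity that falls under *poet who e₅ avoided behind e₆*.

{e₀, e₄}

⟦who e₅ avoided⟧ = {x : ⟨e₅, x⟩ ∈ ⟦avoided⟧} = {e₀, e₁, e₂, e₄, e₇, e₉}
⟦behind e₆⟧ = {x : ⟨x, e₆⟩ ∈ ⟦behind⟧} = {e₀, e₃, e₄, e₅, e₆, e₈}
⟦poet⟧ = {e₀, e₂, e₃, e₄, e₅, e₆, e₇}
… ∩ ⟦who e₅ avoided⟧ = {e₀, e₂, e₃, e₄, e₅, e₆, e₇} ∩ {e₀, e₁, e₂, e₄, e₇, e₉} = {e₀, e₂, e₄, e₇}
… ∩ ⟦behind e₆⟧ = {e₀, e₂, e₄, e₇} ∩ {e₀, e₃, e₄, e₅, e₆, e₈} = {e₀, e₄}
So ⟦poet who e₅ avoided behind e₆⟧ = {e₀, e₄}.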